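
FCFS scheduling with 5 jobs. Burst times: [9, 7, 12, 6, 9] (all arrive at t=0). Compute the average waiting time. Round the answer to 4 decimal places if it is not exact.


FCFS order (as given): [9, 7, 12, 6, 9]
Waiting times:
  Job 1: wait = 0
  Job 2: wait = 9
  Job 3: wait = 16
  Job 4: wait = 28
  Job 5: wait = 34
Sum of waiting times = 87
Average waiting time = 87/5 = 17.4

17.4


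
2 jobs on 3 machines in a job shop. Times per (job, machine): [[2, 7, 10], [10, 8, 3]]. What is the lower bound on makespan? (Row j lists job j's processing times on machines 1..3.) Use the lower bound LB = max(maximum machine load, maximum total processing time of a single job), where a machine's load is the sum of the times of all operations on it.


Machine loads:
  Machine 1: 2 + 10 = 12
  Machine 2: 7 + 8 = 15
  Machine 3: 10 + 3 = 13
Max machine load = 15
Job totals:
  Job 1: 19
  Job 2: 21
Max job total = 21
Lower bound = max(15, 21) = 21

21


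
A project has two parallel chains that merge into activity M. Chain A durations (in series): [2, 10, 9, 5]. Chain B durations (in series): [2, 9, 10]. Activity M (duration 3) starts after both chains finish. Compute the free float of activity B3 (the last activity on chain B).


ES(B3) = sum of predecessors on chain B = 11
EF(B3) = ES + duration = 11 + 10 = 21
Successor of B3 is M. ES(M) = max(sum(A), sum(B)) = max(26, 21) = 26
Free float = ES(successor) - EF(current) = 26 - 21 = 5

5


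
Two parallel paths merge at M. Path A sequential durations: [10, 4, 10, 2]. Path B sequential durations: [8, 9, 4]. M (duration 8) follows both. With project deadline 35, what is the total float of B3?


Forward pass: ES(B3) = sum of predecessors on chain B = 17
EF = ES + duration = 17 + 4 = 21
Backward pass: LF(M) = deadline = 35; LS(M) = 35 - 8 = 27
LF(B3) = LS(M) - sum(successors on chain B) = 27 - 0 = 27
LS = LF - duration = 27 - 4 = 23
Total float = LS - ES = 23 - 17 = 6

6


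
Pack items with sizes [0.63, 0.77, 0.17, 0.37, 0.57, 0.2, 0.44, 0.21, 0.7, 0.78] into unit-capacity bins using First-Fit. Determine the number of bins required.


Place items sequentially using First-Fit:
  Item 0.63 -> new Bin 1
  Item 0.77 -> new Bin 2
  Item 0.17 -> Bin 1 (now 0.8)
  Item 0.37 -> new Bin 3
  Item 0.57 -> Bin 3 (now 0.94)
  Item 0.2 -> Bin 1 (now 1.0)
  Item 0.44 -> new Bin 4
  Item 0.21 -> Bin 2 (now 0.98)
  Item 0.7 -> new Bin 5
  Item 0.78 -> new Bin 6
Total bins used = 6

6


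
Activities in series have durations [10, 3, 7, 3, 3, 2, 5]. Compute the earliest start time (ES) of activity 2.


Activity 2 starts after activities 1 through 1 complete.
Predecessor durations: [10]
ES = 10 = 10

10


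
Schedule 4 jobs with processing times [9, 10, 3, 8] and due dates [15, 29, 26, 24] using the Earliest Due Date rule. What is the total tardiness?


Sort by due date (EDD order): [(9, 15), (8, 24), (3, 26), (10, 29)]
Compute completion times and tardiness:
  Job 1: p=9, d=15, C=9, tardiness=max(0,9-15)=0
  Job 2: p=8, d=24, C=17, tardiness=max(0,17-24)=0
  Job 3: p=3, d=26, C=20, tardiness=max(0,20-26)=0
  Job 4: p=10, d=29, C=30, tardiness=max(0,30-29)=1
Total tardiness = 1

1


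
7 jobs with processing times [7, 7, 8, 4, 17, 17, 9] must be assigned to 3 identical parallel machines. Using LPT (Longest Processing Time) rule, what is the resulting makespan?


Sort jobs in decreasing order (LPT): [17, 17, 9, 8, 7, 7, 4]
Assign each job to the least loaded machine:
  Machine 1: jobs [17, 7], load = 24
  Machine 2: jobs [17, 7], load = 24
  Machine 3: jobs [9, 8, 4], load = 21
Makespan = max load = 24

24


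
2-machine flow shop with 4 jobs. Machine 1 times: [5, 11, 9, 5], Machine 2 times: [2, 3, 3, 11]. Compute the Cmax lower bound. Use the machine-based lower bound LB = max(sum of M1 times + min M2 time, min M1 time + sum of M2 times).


LB1 = sum(M1 times) + min(M2 times) = 30 + 2 = 32
LB2 = min(M1 times) + sum(M2 times) = 5 + 19 = 24
Lower bound = max(LB1, LB2) = max(32, 24) = 32

32


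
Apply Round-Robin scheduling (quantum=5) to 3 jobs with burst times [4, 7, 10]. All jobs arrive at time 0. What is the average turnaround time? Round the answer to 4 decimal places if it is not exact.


Time quantum = 5
Execution trace:
  J1 runs 4 units, time = 4
  J2 runs 5 units, time = 9
  J3 runs 5 units, time = 14
  J2 runs 2 units, time = 16
  J3 runs 5 units, time = 21
Finish times: [4, 16, 21]
Average turnaround = 41/3 = 13.6667

13.6667


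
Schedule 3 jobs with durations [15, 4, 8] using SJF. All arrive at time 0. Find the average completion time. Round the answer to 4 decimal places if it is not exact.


SJF order (ascending): [4, 8, 15]
Completion times:
  Job 1: burst=4, C=4
  Job 2: burst=8, C=12
  Job 3: burst=15, C=27
Average completion = 43/3 = 14.3333

14.3333


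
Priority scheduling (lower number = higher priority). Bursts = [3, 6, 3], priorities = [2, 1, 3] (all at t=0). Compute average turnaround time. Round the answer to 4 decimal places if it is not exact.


Sort by priority (ascending = highest first):
Order: [(1, 6), (2, 3), (3, 3)]
Completion times:
  Priority 1, burst=6, C=6
  Priority 2, burst=3, C=9
  Priority 3, burst=3, C=12
Average turnaround = 27/3 = 9.0

9.0


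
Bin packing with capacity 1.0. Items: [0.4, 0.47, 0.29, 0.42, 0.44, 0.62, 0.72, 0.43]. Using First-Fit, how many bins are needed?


Place items sequentially using First-Fit:
  Item 0.4 -> new Bin 1
  Item 0.47 -> Bin 1 (now 0.87)
  Item 0.29 -> new Bin 2
  Item 0.42 -> Bin 2 (now 0.71)
  Item 0.44 -> new Bin 3
  Item 0.62 -> new Bin 4
  Item 0.72 -> new Bin 5
  Item 0.43 -> Bin 3 (now 0.87)
Total bins used = 5

5


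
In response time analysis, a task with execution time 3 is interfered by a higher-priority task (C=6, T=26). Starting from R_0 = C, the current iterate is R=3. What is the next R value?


R_next = C + ceil(R_prev / T_hp) * C_hp
ceil(3 / 26) = ceil(0.1154) = 1
Interference = 1 * 6 = 6
R_next = 3 + 6 = 9

9


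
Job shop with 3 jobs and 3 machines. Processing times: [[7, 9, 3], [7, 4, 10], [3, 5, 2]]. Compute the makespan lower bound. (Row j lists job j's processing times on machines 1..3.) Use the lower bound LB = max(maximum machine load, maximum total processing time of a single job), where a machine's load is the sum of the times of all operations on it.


Machine loads:
  Machine 1: 7 + 7 + 3 = 17
  Machine 2: 9 + 4 + 5 = 18
  Machine 3: 3 + 10 + 2 = 15
Max machine load = 18
Job totals:
  Job 1: 19
  Job 2: 21
  Job 3: 10
Max job total = 21
Lower bound = max(18, 21) = 21

21


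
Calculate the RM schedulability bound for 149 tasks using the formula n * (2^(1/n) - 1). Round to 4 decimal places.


Compute 2^(1/149) = 1.0046628318
Subtract 1: 1.0046628318 - 1 = 0.0046628318
Multiply by n: 149 * 0.0046628318 = 0.6947619382
Round to 4 dp: 0.6948

0.6948


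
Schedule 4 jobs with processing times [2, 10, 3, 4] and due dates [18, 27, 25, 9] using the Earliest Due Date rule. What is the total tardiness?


Sort by due date (EDD order): [(4, 9), (2, 18), (3, 25), (10, 27)]
Compute completion times and tardiness:
  Job 1: p=4, d=9, C=4, tardiness=max(0,4-9)=0
  Job 2: p=2, d=18, C=6, tardiness=max(0,6-18)=0
  Job 3: p=3, d=25, C=9, tardiness=max(0,9-25)=0
  Job 4: p=10, d=27, C=19, tardiness=max(0,19-27)=0
Total tardiness = 0

0


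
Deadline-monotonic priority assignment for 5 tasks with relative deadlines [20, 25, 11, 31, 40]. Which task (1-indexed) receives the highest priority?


Sort tasks by relative deadline (ascending):
  Task 3: deadline = 11
  Task 1: deadline = 20
  Task 2: deadline = 25
  Task 4: deadline = 31
  Task 5: deadline = 40
Priority order (highest first): [3, 1, 2, 4, 5]
Highest priority task = 3

3


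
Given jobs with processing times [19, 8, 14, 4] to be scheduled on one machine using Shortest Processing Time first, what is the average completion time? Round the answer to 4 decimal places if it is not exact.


Sort jobs by processing time (SPT order): [4, 8, 14, 19]
Compute completion times sequentially:
  Job 1: processing = 4, completes at 4
  Job 2: processing = 8, completes at 12
  Job 3: processing = 14, completes at 26
  Job 4: processing = 19, completes at 45
Sum of completion times = 87
Average completion time = 87/4 = 21.75

21.75


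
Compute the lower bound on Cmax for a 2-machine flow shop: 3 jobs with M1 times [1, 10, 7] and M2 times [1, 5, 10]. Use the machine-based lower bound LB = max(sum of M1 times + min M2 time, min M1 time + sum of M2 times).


LB1 = sum(M1 times) + min(M2 times) = 18 + 1 = 19
LB2 = min(M1 times) + sum(M2 times) = 1 + 16 = 17
Lower bound = max(LB1, LB2) = max(19, 17) = 19

19


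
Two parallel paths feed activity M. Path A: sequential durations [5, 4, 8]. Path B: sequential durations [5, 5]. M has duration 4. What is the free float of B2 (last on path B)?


ES(B2) = sum of predecessors on chain B = 5
EF(B2) = ES + duration = 5 + 5 = 10
Successor of B2 is M. ES(M) = max(sum(A), sum(B)) = max(17, 10) = 17
Free float = ES(successor) - EF(current) = 17 - 10 = 7

7


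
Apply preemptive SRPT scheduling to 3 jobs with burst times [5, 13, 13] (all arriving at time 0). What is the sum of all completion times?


Since all jobs arrive at t=0, SRPT equals SPT ordering.
SPT order: [5, 13, 13]
Completion times:
  Job 1: p=5, C=5
  Job 2: p=13, C=18
  Job 3: p=13, C=31
Total completion time = 5 + 18 + 31 = 54

54


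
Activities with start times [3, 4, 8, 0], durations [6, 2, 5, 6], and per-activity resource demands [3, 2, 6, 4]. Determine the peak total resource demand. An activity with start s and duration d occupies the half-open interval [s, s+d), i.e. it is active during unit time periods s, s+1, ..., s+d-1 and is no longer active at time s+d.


Each activity i is active on [start_i, start_i + duration_i).
Compute total resource usage per time slot:
  t=0: active resources = [4], total = 4
  t=1: active resources = [4], total = 4
  t=2: active resources = [4], total = 4
  t=3: active resources = [3, 4], total = 7
  t=4: active resources = [3, 2, 4], total = 9
  t=5: active resources = [3, 2, 4], total = 9
  t=6: active resources = [3], total = 3
  t=7: active resources = [3], total = 3
  t=8: active resources = [3, 6], total = 9
  t=9: active resources = [6], total = 6
  t=10: active resources = [6], total = 6
  t=11: active resources = [6], total = 6
  t=12: active resources = [6], total = 6
Peak resource demand = 9

9


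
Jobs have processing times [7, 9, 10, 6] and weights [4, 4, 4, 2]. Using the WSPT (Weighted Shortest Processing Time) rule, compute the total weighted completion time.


Compute p/w ratios and sort ascending (WSPT): [(7, 4), (9, 4), (10, 4), (6, 2)]
Compute weighted completion times:
  Job (p=7,w=4): C=7, w*C=4*7=28
  Job (p=9,w=4): C=16, w*C=4*16=64
  Job (p=10,w=4): C=26, w*C=4*26=104
  Job (p=6,w=2): C=32, w*C=2*32=64
Total weighted completion time = 260

260


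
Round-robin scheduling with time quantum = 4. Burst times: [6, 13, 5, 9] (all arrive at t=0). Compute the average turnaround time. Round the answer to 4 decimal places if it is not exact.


Time quantum = 4
Execution trace:
  J1 runs 4 units, time = 4
  J2 runs 4 units, time = 8
  J3 runs 4 units, time = 12
  J4 runs 4 units, time = 16
  J1 runs 2 units, time = 18
  J2 runs 4 units, time = 22
  J3 runs 1 units, time = 23
  J4 runs 4 units, time = 27
  J2 runs 4 units, time = 31
  J4 runs 1 units, time = 32
  J2 runs 1 units, time = 33
Finish times: [18, 33, 23, 32]
Average turnaround = 106/4 = 26.5

26.5


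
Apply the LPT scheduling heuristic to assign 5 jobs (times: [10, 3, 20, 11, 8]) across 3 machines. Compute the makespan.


Sort jobs in decreasing order (LPT): [20, 11, 10, 8, 3]
Assign each job to the least loaded machine:
  Machine 1: jobs [20], load = 20
  Machine 2: jobs [11, 3], load = 14
  Machine 3: jobs [10, 8], load = 18
Makespan = max load = 20

20


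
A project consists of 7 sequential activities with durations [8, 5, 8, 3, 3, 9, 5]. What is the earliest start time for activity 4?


Activity 4 starts after activities 1 through 3 complete.
Predecessor durations: [8, 5, 8]
ES = 8 + 5 + 8 = 21

21


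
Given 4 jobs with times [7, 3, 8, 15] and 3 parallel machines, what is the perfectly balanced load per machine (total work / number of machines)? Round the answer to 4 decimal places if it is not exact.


Total processing time = 7 + 3 + 8 + 15 = 33
Number of machines = 3
Ideal balanced load = 33 / 3 = 11.0

11.0


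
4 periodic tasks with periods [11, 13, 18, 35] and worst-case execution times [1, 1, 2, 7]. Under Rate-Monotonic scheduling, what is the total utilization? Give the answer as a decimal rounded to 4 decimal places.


Compute individual utilizations (exact fractions):
  Task 1: C/T = 1/11 (approx. 0.0909)
  Task 2: C/T = 1/13 (approx. 0.0769)
  Task 3: C/T = 2/18 = 1/9 (approx. 0.1111)
  Task 4: C/T = 7/35 = 1/5 (approx. 0.2)
Total utilization U = 1/11 + 1/13 + 1/9 + 1/5 = 3082/6435
Rounded to 4 decimal places: U = 0.4789
RM (Liu & Layland) bound for 4 tasks = 0.756828; compare with U = 3082/6435 (approx. 0.478943)
U <= bound, so schedulable by RM sufficient condition.

0.4789


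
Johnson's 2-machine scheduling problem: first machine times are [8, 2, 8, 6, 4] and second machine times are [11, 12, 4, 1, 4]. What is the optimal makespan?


Apply Johnson's rule:
  Group 1 (a <= b): [(2, 2, 12), (5, 4, 4), (1, 8, 11)]
  Group 2 (a > b): [(3, 8, 4), (4, 6, 1)]
Optimal job order: [2, 5, 1, 3, 4]
Schedule:
  Job 2: M1 done at 2, M2 done at 14
  Job 5: M1 done at 6, M2 done at 18
  Job 1: M1 done at 14, M2 done at 29
  Job 3: M1 done at 22, M2 done at 33
  Job 4: M1 done at 28, M2 done at 34
Makespan = 34

34


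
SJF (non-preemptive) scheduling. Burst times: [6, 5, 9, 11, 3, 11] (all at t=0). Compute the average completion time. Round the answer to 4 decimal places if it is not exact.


SJF order (ascending): [3, 5, 6, 9, 11, 11]
Completion times:
  Job 1: burst=3, C=3
  Job 2: burst=5, C=8
  Job 3: burst=6, C=14
  Job 4: burst=9, C=23
  Job 5: burst=11, C=34
  Job 6: burst=11, C=45
Average completion = 127/6 = 21.1667

21.1667


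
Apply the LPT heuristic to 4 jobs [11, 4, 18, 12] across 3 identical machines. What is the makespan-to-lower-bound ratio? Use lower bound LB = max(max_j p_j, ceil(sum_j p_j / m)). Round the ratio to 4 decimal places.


LPT order: [18, 12, 11, 4]
Machine loads after assignment: [18, 12, 15]
LPT makespan = 18
Lower bound = max(max_job, ceil(total/3)) = max(18, 15) = 18
Ratio = 18 / 18 = 1.0

1.0


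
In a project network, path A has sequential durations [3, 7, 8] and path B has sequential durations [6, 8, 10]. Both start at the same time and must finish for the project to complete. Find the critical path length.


Path A total = 3 + 7 + 8 = 18
Path B total = 6 + 8 + 10 = 24
Critical path = longest path = max(18, 24) = 24

24


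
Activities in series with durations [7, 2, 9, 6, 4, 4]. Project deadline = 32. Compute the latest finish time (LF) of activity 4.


LF(activity 4) = deadline - sum of successor durations
Successors: activities 5 through 6 with durations [4, 4]
Sum of successor durations = 8
LF = 32 - 8 = 24

24


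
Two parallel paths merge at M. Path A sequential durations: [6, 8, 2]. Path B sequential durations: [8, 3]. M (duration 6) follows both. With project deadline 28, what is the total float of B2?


Forward pass: ES(B2) = sum of predecessors on chain B = 8
EF = ES + duration = 8 + 3 = 11
Backward pass: LF(M) = deadline = 28; LS(M) = 28 - 6 = 22
LF(B2) = LS(M) - sum(successors on chain B) = 22 - 0 = 22
LS = LF - duration = 22 - 3 = 19
Total float = LS - ES = 19 - 8 = 11

11


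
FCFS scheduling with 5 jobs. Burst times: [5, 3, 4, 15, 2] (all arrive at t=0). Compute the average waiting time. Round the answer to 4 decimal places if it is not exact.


FCFS order (as given): [5, 3, 4, 15, 2]
Waiting times:
  Job 1: wait = 0
  Job 2: wait = 5
  Job 3: wait = 8
  Job 4: wait = 12
  Job 5: wait = 27
Sum of waiting times = 52
Average waiting time = 52/5 = 10.4

10.4


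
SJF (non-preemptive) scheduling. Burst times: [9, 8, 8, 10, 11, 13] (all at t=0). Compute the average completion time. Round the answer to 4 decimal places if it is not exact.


SJF order (ascending): [8, 8, 9, 10, 11, 13]
Completion times:
  Job 1: burst=8, C=8
  Job 2: burst=8, C=16
  Job 3: burst=9, C=25
  Job 4: burst=10, C=35
  Job 5: burst=11, C=46
  Job 6: burst=13, C=59
Average completion = 189/6 = 31.5

31.5


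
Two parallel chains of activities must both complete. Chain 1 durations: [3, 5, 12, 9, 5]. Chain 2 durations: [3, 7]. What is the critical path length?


Path A total = 3 + 5 + 12 + 9 + 5 = 34
Path B total = 3 + 7 = 10
Critical path = longest path = max(34, 10) = 34

34


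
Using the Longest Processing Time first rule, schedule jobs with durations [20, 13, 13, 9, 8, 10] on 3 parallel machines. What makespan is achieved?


Sort jobs in decreasing order (LPT): [20, 13, 13, 10, 9, 8]
Assign each job to the least loaded machine:
  Machine 1: jobs [20, 8], load = 28
  Machine 2: jobs [13, 10], load = 23
  Machine 3: jobs [13, 9], load = 22
Makespan = max load = 28

28


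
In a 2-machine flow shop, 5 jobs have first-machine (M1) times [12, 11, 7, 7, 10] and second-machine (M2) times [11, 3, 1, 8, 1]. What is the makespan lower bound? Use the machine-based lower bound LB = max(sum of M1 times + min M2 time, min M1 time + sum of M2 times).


LB1 = sum(M1 times) + min(M2 times) = 47 + 1 = 48
LB2 = min(M1 times) + sum(M2 times) = 7 + 24 = 31
Lower bound = max(LB1, LB2) = max(48, 31) = 48

48


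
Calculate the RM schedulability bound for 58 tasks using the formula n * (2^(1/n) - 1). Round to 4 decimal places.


Compute 2^(1/58) = 1.0120225098
Subtract 1: 1.0120225098 - 1 = 0.0120225098
Multiply by n: 58 * 0.0120225098 = 0.6973055684
Round to 4 dp: 0.6973

0.6973


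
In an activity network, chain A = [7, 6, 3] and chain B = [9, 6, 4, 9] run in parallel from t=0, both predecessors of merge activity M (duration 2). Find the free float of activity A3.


ES(A3) = sum of predecessors on chain A = 13
EF(A3) = ES + duration = 13 + 3 = 16
Successor of A3 is M. ES(M) = max(sum(A), sum(B)) = max(16, 28) = 28
Free float = ES(successor) - EF(current) = 28 - 16 = 12

12


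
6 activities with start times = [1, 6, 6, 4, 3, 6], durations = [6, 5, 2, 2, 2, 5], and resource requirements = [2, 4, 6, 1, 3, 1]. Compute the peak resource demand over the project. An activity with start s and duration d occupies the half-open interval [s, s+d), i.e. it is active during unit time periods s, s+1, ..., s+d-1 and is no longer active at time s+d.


Each activity i is active on [start_i, start_i + duration_i).
Compute total resource usage per time slot:
  t=0: active resources = [], total = 0
  t=1: active resources = [2], total = 2
  t=2: active resources = [2], total = 2
  t=3: active resources = [2, 3], total = 5
  t=4: active resources = [2, 1, 3], total = 6
  t=5: active resources = [2, 1], total = 3
  t=6: active resources = [2, 4, 6, 1], total = 13
  t=7: active resources = [4, 6, 1], total = 11
  t=8: active resources = [4, 1], total = 5
  t=9: active resources = [4, 1], total = 5
  t=10: active resources = [4, 1], total = 5
Peak resource demand = 13

13


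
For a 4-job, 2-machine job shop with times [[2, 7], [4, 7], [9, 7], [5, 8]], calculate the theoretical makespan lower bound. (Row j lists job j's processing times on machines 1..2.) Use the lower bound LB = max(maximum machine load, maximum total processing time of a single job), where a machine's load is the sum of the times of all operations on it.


Machine loads:
  Machine 1: 2 + 4 + 9 + 5 = 20
  Machine 2: 7 + 7 + 7 + 8 = 29
Max machine load = 29
Job totals:
  Job 1: 9
  Job 2: 11
  Job 3: 16
  Job 4: 13
Max job total = 16
Lower bound = max(29, 16) = 29

29


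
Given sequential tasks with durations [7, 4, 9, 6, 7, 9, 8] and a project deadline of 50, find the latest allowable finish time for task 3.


LF(activity 3) = deadline - sum of successor durations
Successors: activities 4 through 7 with durations [6, 7, 9, 8]
Sum of successor durations = 30
LF = 50 - 30 = 20

20


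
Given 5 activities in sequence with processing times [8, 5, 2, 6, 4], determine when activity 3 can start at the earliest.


Activity 3 starts after activities 1 through 2 complete.
Predecessor durations: [8, 5]
ES = 8 + 5 = 13

13


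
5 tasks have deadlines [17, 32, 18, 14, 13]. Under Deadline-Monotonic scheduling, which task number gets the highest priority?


Sort tasks by relative deadline (ascending):
  Task 5: deadline = 13
  Task 4: deadline = 14
  Task 1: deadline = 17
  Task 3: deadline = 18
  Task 2: deadline = 32
Priority order (highest first): [5, 4, 1, 3, 2]
Highest priority task = 5

5


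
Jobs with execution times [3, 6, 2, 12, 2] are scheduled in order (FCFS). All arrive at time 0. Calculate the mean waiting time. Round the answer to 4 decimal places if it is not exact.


FCFS order (as given): [3, 6, 2, 12, 2]
Waiting times:
  Job 1: wait = 0
  Job 2: wait = 3
  Job 3: wait = 9
  Job 4: wait = 11
  Job 5: wait = 23
Sum of waiting times = 46
Average waiting time = 46/5 = 9.2

9.2


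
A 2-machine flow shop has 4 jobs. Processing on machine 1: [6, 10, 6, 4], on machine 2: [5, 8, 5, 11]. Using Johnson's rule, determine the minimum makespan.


Apply Johnson's rule:
  Group 1 (a <= b): [(4, 4, 11)]
  Group 2 (a > b): [(2, 10, 8), (1, 6, 5), (3, 6, 5)]
Optimal job order: [4, 2, 1, 3]
Schedule:
  Job 4: M1 done at 4, M2 done at 15
  Job 2: M1 done at 14, M2 done at 23
  Job 1: M1 done at 20, M2 done at 28
  Job 3: M1 done at 26, M2 done at 33
Makespan = 33

33


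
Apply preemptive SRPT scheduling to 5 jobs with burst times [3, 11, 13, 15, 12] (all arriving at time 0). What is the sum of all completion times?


Since all jobs arrive at t=0, SRPT equals SPT ordering.
SPT order: [3, 11, 12, 13, 15]
Completion times:
  Job 1: p=3, C=3
  Job 2: p=11, C=14
  Job 3: p=12, C=26
  Job 4: p=13, C=39
  Job 5: p=15, C=54
Total completion time = 3 + 14 + 26 + 39 + 54 = 136

136


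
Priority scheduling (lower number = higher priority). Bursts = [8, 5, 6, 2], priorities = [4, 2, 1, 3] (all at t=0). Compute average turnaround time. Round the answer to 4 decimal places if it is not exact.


Sort by priority (ascending = highest first):
Order: [(1, 6), (2, 5), (3, 2), (4, 8)]
Completion times:
  Priority 1, burst=6, C=6
  Priority 2, burst=5, C=11
  Priority 3, burst=2, C=13
  Priority 4, burst=8, C=21
Average turnaround = 51/4 = 12.75

12.75


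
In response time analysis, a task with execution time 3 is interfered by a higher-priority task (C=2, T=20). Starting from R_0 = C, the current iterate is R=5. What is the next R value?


R_next = C + ceil(R_prev / T_hp) * C_hp
ceil(5 / 20) = ceil(0.25) = 1
Interference = 1 * 2 = 2
R_next = 3 + 2 = 5
R_next = R_prev, so the iteration has converged (response time = 5).

5


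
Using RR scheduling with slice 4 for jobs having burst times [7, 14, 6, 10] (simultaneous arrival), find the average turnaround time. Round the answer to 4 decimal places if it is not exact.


Time quantum = 4
Execution trace:
  J1 runs 4 units, time = 4
  J2 runs 4 units, time = 8
  J3 runs 4 units, time = 12
  J4 runs 4 units, time = 16
  J1 runs 3 units, time = 19
  J2 runs 4 units, time = 23
  J3 runs 2 units, time = 25
  J4 runs 4 units, time = 29
  J2 runs 4 units, time = 33
  J4 runs 2 units, time = 35
  J2 runs 2 units, time = 37
Finish times: [19, 37, 25, 35]
Average turnaround = 116/4 = 29.0

29.0


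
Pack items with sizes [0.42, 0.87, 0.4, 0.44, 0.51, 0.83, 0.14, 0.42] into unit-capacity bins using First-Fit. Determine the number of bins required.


Place items sequentially using First-Fit:
  Item 0.42 -> new Bin 1
  Item 0.87 -> new Bin 2
  Item 0.4 -> Bin 1 (now 0.82)
  Item 0.44 -> new Bin 3
  Item 0.51 -> Bin 3 (now 0.95)
  Item 0.83 -> new Bin 4
  Item 0.14 -> Bin 1 (now 0.96)
  Item 0.42 -> new Bin 5
Total bins used = 5

5


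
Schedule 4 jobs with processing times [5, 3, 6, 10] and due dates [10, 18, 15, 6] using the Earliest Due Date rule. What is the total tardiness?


Sort by due date (EDD order): [(10, 6), (5, 10), (6, 15), (3, 18)]
Compute completion times and tardiness:
  Job 1: p=10, d=6, C=10, tardiness=max(0,10-6)=4
  Job 2: p=5, d=10, C=15, tardiness=max(0,15-10)=5
  Job 3: p=6, d=15, C=21, tardiness=max(0,21-15)=6
  Job 4: p=3, d=18, C=24, tardiness=max(0,24-18)=6
Total tardiness = 21

21


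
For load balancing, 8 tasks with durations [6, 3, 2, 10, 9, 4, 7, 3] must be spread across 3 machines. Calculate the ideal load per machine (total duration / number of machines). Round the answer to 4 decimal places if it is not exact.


Total processing time = 6 + 3 + 2 + 10 + 9 + 4 + 7 + 3 = 44
Number of machines = 3
Ideal balanced load = 44 / 3 = 14.6667

14.6667


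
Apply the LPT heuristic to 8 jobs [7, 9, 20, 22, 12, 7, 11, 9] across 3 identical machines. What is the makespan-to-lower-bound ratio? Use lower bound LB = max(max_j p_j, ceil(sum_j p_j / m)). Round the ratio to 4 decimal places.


LPT order: [22, 20, 12, 11, 9, 9, 7, 7]
Machine loads after assignment: [31, 36, 30]
LPT makespan = 36
Lower bound = max(max_job, ceil(total/3)) = max(22, 33) = 33
Ratio = 36 / 33 = 1.0909

1.0909


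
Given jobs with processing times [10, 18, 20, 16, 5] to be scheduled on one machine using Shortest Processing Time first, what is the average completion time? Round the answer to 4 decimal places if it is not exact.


Sort jobs by processing time (SPT order): [5, 10, 16, 18, 20]
Compute completion times sequentially:
  Job 1: processing = 5, completes at 5
  Job 2: processing = 10, completes at 15
  Job 3: processing = 16, completes at 31
  Job 4: processing = 18, completes at 49
  Job 5: processing = 20, completes at 69
Sum of completion times = 169
Average completion time = 169/5 = 33.8

33.8


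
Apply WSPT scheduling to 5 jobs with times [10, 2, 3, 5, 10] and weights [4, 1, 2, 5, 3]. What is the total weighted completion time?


Compute p/w ratios and sort ascending (WSPT): [(5, 5), (3, 2), (2, 1), (10, 4), (10, 3)]
Compute weighted completion times:
  Job (p=5,w=5): C=5, w*C=5*5=25
  Job (p=3,w=2): C=8, w*C=2*8=16
  Job (p=2,w=1): C=10, w*C=1*10=10
  Job (p=10,w=4): C=20, w*C=4*20=80
  Job (p=10,w=3): C=30, w*C=3*30=90
Total weighted completion time = 221

221


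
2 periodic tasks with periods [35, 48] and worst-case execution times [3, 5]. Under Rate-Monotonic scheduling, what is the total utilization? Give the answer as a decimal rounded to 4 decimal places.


Compute individual utilizations (exact fractions):
  Task 1: C/T = 3/35 (approx. 0.0857)
  Task 2: C/T = 5/48 (approx. 0.1042)
Total utilization U = 3/35 + 5/48 = 319/1680
Rounded to 4 decimal places: U = 0.1899
RM (Liu & Layland) bound for 2 tasks = 0.828427; compare with U = 319/1680 (approx. 0.189881)
U <= bound, so schedulable by RM sufficient condition.

0.1899


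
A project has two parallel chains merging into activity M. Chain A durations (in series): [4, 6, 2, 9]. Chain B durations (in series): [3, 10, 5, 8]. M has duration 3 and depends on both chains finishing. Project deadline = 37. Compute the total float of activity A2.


Forward pass: ES(A2) = sum of predecessors on chain A = 4
EF = ES + duration = 4 + 6 = 10
Backward pass: LF(M) = deadline = 37; LS(M) = 37 - 3 = 34
LF(A2) = LS(M) - sum(successors on chain A) = 34 - 11 = 23
LS = LF - duration = 23 - 6 = 17
Total float = LS - ES = 17 - 4 = 13

13


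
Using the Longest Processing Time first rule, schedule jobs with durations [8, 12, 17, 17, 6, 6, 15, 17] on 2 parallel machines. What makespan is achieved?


Sort jobs in decreasing order (LPT): [17, 17, 17, 15, 12, 8, 6, 6]
Assign each job to the least loaded machine:
  Machine 1: jobs [17, 17, 8, 6], load = 48
  Machine 2: jobs [17, 15, 12, 6], load = 50
Makespan = max load = 50

50


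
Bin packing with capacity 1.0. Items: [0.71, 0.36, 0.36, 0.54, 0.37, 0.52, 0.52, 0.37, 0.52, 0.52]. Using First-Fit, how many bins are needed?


Place items sequentially using First-Fit:
  Item 0.71 -> new Bin 1
  Item 0.36 -> new Bin 2
  Item 0.36 -> Bin 2 (now 0.72)
  Item 0.54 -> new Bin 3
  Item 0.37 -> Bin 3 (now 0.91)
  Item 0.52 -> new Bin 4
  Item 0.52 -> new Bin 5
  Item 0.37 -> Bin 4 (now 0.89)
  Item 0.52 -> new Bin 6
  Item 0.52 -> new Bin 7
Total bins used = 7

7


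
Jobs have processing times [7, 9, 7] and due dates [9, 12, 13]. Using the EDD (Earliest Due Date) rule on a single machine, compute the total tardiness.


Sort by due date (EDD order): [(7, 9), (9, 12), (7, 13)]
Compute completion times and tardiness:
  Job 1: p=7, d=9, C=7, tardiness=max(0,7-9)=0
  Job 2: p=9, d=12, C=16, tardiness=max(0,16-12)=4
  Job 3: p=7, d=13, C=23, tardiness=max(0,23-13)=10
Total tardiness = 14

14


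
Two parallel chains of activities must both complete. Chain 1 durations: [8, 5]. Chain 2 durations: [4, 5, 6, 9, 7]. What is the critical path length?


Path A total = 8 + 5 = 13
Path B total = 4 + 5 + 6 + 9 + 7 = 31
Critical path = longest path = max(13, 31) = 31

31


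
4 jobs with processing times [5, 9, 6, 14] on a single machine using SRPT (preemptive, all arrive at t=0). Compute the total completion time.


Since all jobs arrive at t=0, SRPT equals SPT ordering.
SPT order: [5, 6, 9, 14]
Completion times:
  Job 1: p=5, C=5
  Job 2: p=6, C=11
  Job 3: p=9, C=20
  Job 4: p=14, C=34
Total completion time = 5 + 11 + 20 + 34 = 70

70


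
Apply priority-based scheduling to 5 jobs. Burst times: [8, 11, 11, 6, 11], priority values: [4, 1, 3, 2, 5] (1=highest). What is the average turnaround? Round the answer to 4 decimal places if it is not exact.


Sort by priority (ascending = highest first):
Order: [(1, 11), (2, 6), (3, 11), (4, 8), (5, 11)]
Completion times:
  Priority 1, burst=11, C=11
  Priority 2, burst=6, C=17
  Priority 3, burst=11, C=28
  Priority 4, burst=8, C=36
  Priority 5, burst=11, C=47
Average turnaround = 139/5 = 27.8

27.8


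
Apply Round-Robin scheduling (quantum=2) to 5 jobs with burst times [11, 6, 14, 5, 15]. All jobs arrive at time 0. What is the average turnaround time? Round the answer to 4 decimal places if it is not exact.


Time quantum = 2
Execution trace:
  J1 runs 2 units, time = 2
  J2 runs 2 units, time = 4
  J3 runs 2 units, time = 6
  J4 runs 2 units, time = 8
  J5 runs 2 units, time = 10
  J1 runs 2 units, time = 12
  J2 runs 2 units, time = 14
  J3 runs 2 units, time = 16
  J4 runs 2 units, time = 18
  J5 runs 2 units, time = 20
  J1 runs 2 units, time = 22
  J2 runs 2 units, time = 24
  J3 runs 2 units, time = 26
  J4 runs 1 units, time = 27
  J5 runs 2 units, time = 29
  J1 runs 2 units, time = 31
  J3 runs 2 units, time = 33
  J5 runs 2 units, time = 35
  J1 runs 2 units, time = 37
  J3 runs 2 units, time = 39
  J5 runs 2 units, time = 41
  J1 runs 1 units, time = 42
  J3 runs 2 units, time = 44
  J5 runs 2 units, time = 46
  J3 runs 2 units, time = 48
  J5 runs 2 units, time = 50
  J5 runs 1 units, time = 51
Finish times: [42, 24, 48, 27, 51]
Average turnaround = 192/5 = 38.4

38.4


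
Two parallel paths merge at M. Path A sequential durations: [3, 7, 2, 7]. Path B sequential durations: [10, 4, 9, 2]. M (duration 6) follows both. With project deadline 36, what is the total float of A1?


Forward pass: ES(A1) = sum of predecessors on chain A = 0
EF = ES + duration = 0 + 3 = 3
Backward pass: LF(M) = deadline = 36; LS(M) = 36 - 6 = 30
LF(A1) = LS(M) - sum(successors on chain A) = 30 - 16 = 14
LS = LF - duration = 14 - 3 = 11
Total float = LS - ES = 11 - 0 = 11

11


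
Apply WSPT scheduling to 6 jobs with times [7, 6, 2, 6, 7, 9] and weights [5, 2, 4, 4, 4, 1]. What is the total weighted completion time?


Compute p/w ratios and sort ascending (WSPT): [(2, 4), (7, 5), (6, 4), (7, 4), (6, 2), (9, 1)]
Compute weighted completion times:
  Job (p=2,w=4): C=2, w*C=4*2=8
  Job (p=7,w=5): C=9, w*C=5*9=45
  Job (p=6,w=4): C=15, w*C=4*15=60
  Job (p=7,w=4): C=22, w*C=4*22=88
  Job (p=6,w=2): C=28, w*C=2*28=56
  Job (p=9,w=1): C=37, w*C=1*37=37
Total weighted completion time = 294

294


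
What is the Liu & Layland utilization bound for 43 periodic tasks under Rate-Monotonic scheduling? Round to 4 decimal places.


Compute 2^(1/43) = 1.0162503252
Subtract 1: 1.0162503252 - 1 = 0.0162503252
Multiply by n: 43 * 0.0162503252 = 0.6987639836
Round to 4 dp: 0.6988

0.6988


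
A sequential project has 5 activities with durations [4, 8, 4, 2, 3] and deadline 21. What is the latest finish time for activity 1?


LF(activity 1) = deadline - sum of successor durations
Successors: activities 2 through 5 with durations [8, 4, 2, 3]
Sum of successor durations = 17
LF = 21 - 17 = 4

4


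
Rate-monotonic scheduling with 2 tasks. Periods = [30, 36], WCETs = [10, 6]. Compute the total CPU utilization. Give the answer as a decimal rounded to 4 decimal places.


Compute individual utilizations (exact fractions):
  Task 1: C/T = 10/30 = 1/3 (approx. 0.3333)
  Task 2: C/T = 6/36 = 1/6 (approx. 0.1667)
Total utilization U = 1/3 + 1/6 = 1/2
Rounded to 4 decimal places: U = 0.5000
RM (Liu & Layland) bound for 2 tasks = 0.828427; compare with U = 1/2 (approx. 0.500000)
U <= bound, so schedulable by RM sufficient condition.

0.5000


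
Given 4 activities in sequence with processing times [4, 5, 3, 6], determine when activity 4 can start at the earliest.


Activity 4 starts after activities 1 through 3 complete.
Predecessor durations: [4, 5, 3]
ES = 4 + 5 + 3 = 12

12


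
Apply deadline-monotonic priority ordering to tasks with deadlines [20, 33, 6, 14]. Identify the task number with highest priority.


Sort tasks by relative deadline (ascending):
  Task 3: deadline = 6
  Task 4: deadline = 14
  Task 1: deadline = 20
  Task 2: deadline = 33
Priority order (highest first): [3, 4, 1, 2]
Highest priority task = 3

3


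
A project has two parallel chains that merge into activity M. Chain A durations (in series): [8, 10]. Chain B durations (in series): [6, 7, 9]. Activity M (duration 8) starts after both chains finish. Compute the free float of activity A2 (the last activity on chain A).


ES(A2) = sum of predecessors on chain A = 8
EF(A2) = ES + duration = 8 + 10 = 18
Successor of A2 is M. ES(M) = max(sum(A), sum(B)) = max(18, 22) = 22
Free float = ES(successor) - EF(current) = 22 - 18 = 4

4


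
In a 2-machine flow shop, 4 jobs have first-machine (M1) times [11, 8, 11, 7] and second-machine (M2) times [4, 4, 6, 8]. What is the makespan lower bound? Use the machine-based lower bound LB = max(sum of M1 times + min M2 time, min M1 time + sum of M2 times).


LB1 = sum(M1 times) + min(M2 times) = 37 + 4 = 41
LB2 = min(M1 times) + sum(M2 times) = 7 + 22 = 29
Lower bound = max(LB1, LB2) = max(41, 29) = 41

41


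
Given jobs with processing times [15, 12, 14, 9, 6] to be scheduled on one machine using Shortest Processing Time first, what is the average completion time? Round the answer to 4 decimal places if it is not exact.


Sort jobs by processing time (SPT order): [6, 9, 12, 14, 15]
Compute completion times sequentially:
  Job 1: processing = 6, completes at 6
  Job 2: processing = 9, completes at 15
  Job 3: processing = 12, completes at 27
  Job 4: processing = 14, completes at 41
  Job 5: processing = 15, completes at 56
Sum of completion times = 145
Average completion time = 145/5 = 29.0

29.0


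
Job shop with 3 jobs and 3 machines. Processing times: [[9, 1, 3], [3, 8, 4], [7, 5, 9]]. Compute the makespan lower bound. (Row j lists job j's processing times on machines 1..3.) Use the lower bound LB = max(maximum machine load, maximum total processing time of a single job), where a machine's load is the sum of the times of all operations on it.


Machine loads:
  Machine 1: 9 + 3 + 7 = 19
  Machine 2: 1 + 8 + 5 = 14
  Machine 3: 3 + 4 + 9 = 16
Max machine load = 19
Job totals:
  Job 1: 13
  Job 2: 15
  Job 3: 21
Max job total = 21
Lower bound = max(19, 21) = 21

21


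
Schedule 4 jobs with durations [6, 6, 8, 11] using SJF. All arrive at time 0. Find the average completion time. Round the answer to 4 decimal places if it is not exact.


SJF order (ascending): [6, 6, 8, 11]
Completion times:
  Job 1: burst=6, C=6
  Job 2: burst=6, C=12
  Job 3: burst=8, C=20
  Job 4: burst=11, C=31
Average completion = 69/4 = 17.25

17.25


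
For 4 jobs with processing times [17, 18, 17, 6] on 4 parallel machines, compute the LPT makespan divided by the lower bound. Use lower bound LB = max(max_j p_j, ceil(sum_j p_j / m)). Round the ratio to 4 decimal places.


LPT order: [18, 17, 17, 6]
Machine loads after assignment: [18, 17, 17, 6]
LPT makespan = 18
Lower bound = max(max_job, ceil(total/4)) = max(18, 15) = 18
Ratio = 18 / 18 = 1.0

1.0


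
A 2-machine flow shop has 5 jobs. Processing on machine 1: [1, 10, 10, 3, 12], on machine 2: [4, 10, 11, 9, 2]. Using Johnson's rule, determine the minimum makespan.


Apply Johnson's rule:
  Group 1 (a <= b): [(1, 1, 4), (4, 3, 9), (2, 10, 10), (3, 10, 11)]
  Group 2 (a > b): [(5, 12, 2)]
Optimal job order: [1, 4, 2, 3, 5]
Schedule:
  Job 1: M1 done at 1, M2 done at 5
  Job 4: M1 done at 4, M2 done at 14
  Job 2: M1 done at 14, M2 done at 24
  Job 3: M1 done at 24, M2 done at 35
  Job 5: M1 done at 36, M2 done at 38
Makespan = 38

38


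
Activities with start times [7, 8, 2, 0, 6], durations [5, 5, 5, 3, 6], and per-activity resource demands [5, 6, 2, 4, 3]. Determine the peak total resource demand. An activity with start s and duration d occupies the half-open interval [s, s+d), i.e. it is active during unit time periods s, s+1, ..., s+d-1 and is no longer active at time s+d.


Each activity i is active on [start_i, start_i + duration_i).
Compute total resource usage per time slot:
  t=0: active resources = [4], total = 4
  t=1: active resources = [4], total = 4
  t=2: active resources = [2, 4], total = 6
  t=3: active resources = [2], total = 2
  t=4: active resources = [2], total = 2
  t=5: active resources = [2], total = 2
  t=6: active resources = [2, 3], total = 5
  t=7: active resources = [5, 3], total = 8
  t=8: active resources = [5, 6, 3], total = 14
  t=9: active resources = [5, 6, 3], total = 14
  t=10: active resources = [5, 6, 3], total = 14
  t=11: active resources = [5, 6, 3], total = 14
  t=12: active resources = [6], total = 6
Peak resource demand = 14

14


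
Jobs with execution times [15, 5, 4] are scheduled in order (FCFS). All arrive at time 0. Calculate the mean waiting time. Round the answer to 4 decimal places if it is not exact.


FCFS order (as given): [15, 5, 4]
Waiting times:
  Job 1: wait = 0
  Job 2: wait = 15
  Job 3: wait = 20
Sum of waiting times = 35
Average waiting time = 35/3 = 11.6667

11.6667


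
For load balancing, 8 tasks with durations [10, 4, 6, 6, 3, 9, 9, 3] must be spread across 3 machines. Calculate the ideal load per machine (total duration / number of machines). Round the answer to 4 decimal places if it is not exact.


Total processing time = 10 + 4 + 6 + 6 + 3 + 9 + 9 + 3 = 50
Number of machines = 3
Ideal balanced load = 50 / 3 = 16.6667

16.6667


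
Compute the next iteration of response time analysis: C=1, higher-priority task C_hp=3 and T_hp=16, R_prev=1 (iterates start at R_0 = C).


R_next = C + ceil(R_prev / T_hp) * C_hp
ceil(1 / 16) = ceil(0.0625) = 1
Interference = 1 * 3 = 3
R_next = 1 + 3 = 4

4


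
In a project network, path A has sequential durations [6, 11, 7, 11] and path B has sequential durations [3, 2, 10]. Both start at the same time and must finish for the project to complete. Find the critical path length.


Path A total = 6 + 11 + 7 + 11 = 35
Path B total = 3 + 2 + 10 = 15
Critical path = longest path = max(35, 15) = 35

35


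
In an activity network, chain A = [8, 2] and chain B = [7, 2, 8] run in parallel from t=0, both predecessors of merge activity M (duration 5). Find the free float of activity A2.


ES(A2) = sum of predecessors on chain A = 8
EF(A2) = ES + duration = 8 + 2 = 10
Successor of A2 is M. ES(M) = max(sum(A), sum(B)) = max(10, 17) = 17
Free float = ES(successor) - EF(current) = 17 - 10 = 7

7
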